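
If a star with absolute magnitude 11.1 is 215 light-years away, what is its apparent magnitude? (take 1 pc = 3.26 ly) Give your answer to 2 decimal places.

d = 215 ly / 3.26 = 65.95 pc
m = M + 5 log₁₀ d − 5 = 11.1 + 5·1.8192 − 5 = 15.196

m ≈ 15.20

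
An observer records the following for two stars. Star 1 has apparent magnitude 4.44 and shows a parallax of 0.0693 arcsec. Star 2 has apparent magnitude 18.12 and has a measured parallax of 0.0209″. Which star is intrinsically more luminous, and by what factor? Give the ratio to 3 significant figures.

Star 1: d = 1/p = 1/0.0693″ = 14.43 pc
Star 1: M = m − 5 log₁₀ d + 5 = 4.44 − 5·1.1593 + 5 = 3.644
Star 2: d = 1/p = 1/0.0209″ = 47.85 pc
Star 2: M = m − 5 log₁₀ d + 5 = 18.12 − 5·1.6799 + 5 = 14.721
ΔM = M_1 − M_2 = 3.644 − (14.721) = -11.077; smaller M is more luminous → Star 1.
L ratio = 10^(0.4 |ΔM|) = 10^4.431 = 26970

Star 1 is more luminous, by a factor of 27000.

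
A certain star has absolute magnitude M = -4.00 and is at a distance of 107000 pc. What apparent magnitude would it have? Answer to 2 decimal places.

m ≈ 16.15

m = M + 5 log₁₀ d − 5 = -4.00 + 5·5.0294 − 5 = 16.147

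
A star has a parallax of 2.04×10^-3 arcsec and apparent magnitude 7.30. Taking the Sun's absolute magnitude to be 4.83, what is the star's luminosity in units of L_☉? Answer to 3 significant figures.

L/L_☉ ≈ 247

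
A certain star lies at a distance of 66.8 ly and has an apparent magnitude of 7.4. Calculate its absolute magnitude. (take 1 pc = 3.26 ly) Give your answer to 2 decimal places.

d = 66.8 ly / 3.26 = 20.49 pc
5 log₁₀(d/10 pc) = 5 log₁₀(20.49) − 5 = 1.558
M = m − 5 log₁₀(d/10) = 7.4 − 1.558 = 5.842

M ≈ 5.84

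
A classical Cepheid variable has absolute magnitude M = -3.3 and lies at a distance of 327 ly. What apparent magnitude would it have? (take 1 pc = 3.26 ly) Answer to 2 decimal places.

m ≈ 1.71

d = 327 ly / 3.26 = 100.3 pc
m = M + 5 log₁₀ d − 5 = -3.3 + 5·2.0013 − 5 = 1.707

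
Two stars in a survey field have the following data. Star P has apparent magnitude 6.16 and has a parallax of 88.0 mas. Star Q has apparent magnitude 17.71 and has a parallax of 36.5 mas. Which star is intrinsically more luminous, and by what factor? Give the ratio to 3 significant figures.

Star P: p = 88.0 mas = 0.0880″ → d = 1/p = 11.36 pc
Star P: M = m − 5 log₁₀ d + 5 = 6.16 − 5·1.0555 + 5 = 5.882
Star Q: p = 36.5 mas = 0.0365″ → d = 1/p = 27.40 pc
Star Q: M = m − 5 log₁₀ d + 5 = 17.71 − 5·1.4377 + 5 = 15.521
ΔM = M_P − M_Q = 5.882 − (15.521) = -9.639; smaller M is more luminous → Star P.
L ratio = 10^(0.4 |ΔM|) = 10^3.856 = 7172

Star P is more luminous, by a factor of 7170.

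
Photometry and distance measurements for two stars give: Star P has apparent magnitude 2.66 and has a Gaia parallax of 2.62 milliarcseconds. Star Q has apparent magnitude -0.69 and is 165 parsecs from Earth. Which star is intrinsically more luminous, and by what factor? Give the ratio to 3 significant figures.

Star P: p = 2.62 mas = 2.62×10^-3″ → d = 1/p = 381.7 pc
Star P: M = m − 5 log₁₀ d + 5 = 2.66 − 5·2.5817 + 5 = -5.248
Star Q: M = m − 5 log₁₀ d + 5 = -0.69 − 5·2.2175 + 5 = -6.777
ΔM = M_P − M_Q = -5.248 − (-6.777) = 1.529; smaller M is more luminous → Star Q.
L ratio = 10^(0.4 |ΔM|) = 10^0.612 = 4.089

Star Q is more luminous, by a factor of 4.09.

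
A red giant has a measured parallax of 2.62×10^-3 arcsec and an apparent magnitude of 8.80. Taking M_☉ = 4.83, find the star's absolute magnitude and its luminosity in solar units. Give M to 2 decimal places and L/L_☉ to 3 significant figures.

M ≈ 0.89; L/L_☉ ≈ 37.6

d = 1/p = 1/2.62×10^-3″ = 381.7 pc
M = m − 5 log₁₀ d + 5 = 8.80 − 5·2.5817 + 5 = 0.892
M − M_☉ = 0.892 − 4.83 = -3.938
L/L_☉ = 10^(−0.4 × -3.938) = 37.62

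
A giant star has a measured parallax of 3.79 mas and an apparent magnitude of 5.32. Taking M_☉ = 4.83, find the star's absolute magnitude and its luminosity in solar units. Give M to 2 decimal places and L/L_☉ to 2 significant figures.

d = 1/p = 1000/3.79 mas = 263.9 pc
M = m − 5 log₁₀ d + 5 = 5.32 − 5·2.4214 + 5 = -1.787
M − M_☉ = -1.787 − 4.83 = -6.617
L/L_☉ = 10^(−0.4 × -6.617) = 443.3

M ≈ -1.79; L/L_☉ ≈ 440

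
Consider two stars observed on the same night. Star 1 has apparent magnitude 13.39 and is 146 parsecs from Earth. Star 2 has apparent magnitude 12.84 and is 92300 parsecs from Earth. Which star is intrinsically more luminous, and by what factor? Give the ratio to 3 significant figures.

Star 1: M = m − 5 log₁₀ d + 5 = 13.39 − 5·2.1644 + 5 = 7.568
Star 2: M = m − 5 log₁₀ d + 5 = 12.84 − 5·4.9652 + 5 = -6.986
ΔM = M_1 − M_2 = 7.568 − (-6.986) = 14.554; smaller M is more luminous → Star 2.
L ratio = 10^(0.4 |ΔM|) = 10^5.822 = 663300

Star 2 is more luminous, by a factor of 663000.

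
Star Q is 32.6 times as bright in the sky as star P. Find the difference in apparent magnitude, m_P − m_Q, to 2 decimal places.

m_P − m_Q ≈ 3.78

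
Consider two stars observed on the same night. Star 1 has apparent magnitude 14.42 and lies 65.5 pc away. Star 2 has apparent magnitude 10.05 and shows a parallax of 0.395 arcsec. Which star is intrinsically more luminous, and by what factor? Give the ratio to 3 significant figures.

Star 1 is more luminous, by a factor of 12.0.

Star 1: M = m − 5 log₁₀ d + 5 = 14.42 − 5·1.8162 + 5 = 10.339
Star 2: d = 1/p = 1/0.395″ = 2.532 pc
Star 2: M = m − 5 log₁₀ d + 5 = 10.05 − 5·0.4034 + 5 = 13.033
ΔM = M_1 − M_2 = 10.339 − (13.033) = -2.694; smaller M is more luminous → Star 1.
L ratio = 10^(0.4 |ΔM|) = 10^1.078 = 11.96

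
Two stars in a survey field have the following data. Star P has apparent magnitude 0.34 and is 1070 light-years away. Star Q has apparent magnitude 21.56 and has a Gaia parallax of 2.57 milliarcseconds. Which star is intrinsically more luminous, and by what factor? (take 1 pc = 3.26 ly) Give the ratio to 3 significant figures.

Star P is more luminous, by a factor of 2.19×10^8.

Star P: d = 1070 ly / 3.26 = 328.2 pc
Star P: M = m − 5 log₁₀ d + 5 = 0.34 − 5·2.5162 + 5 = -7.241
Star Q: p = 2.57 mas = 2.57×10^-3″ → d = 1/p = 389.1 pc
Star Q: M = m − 5 log₁₀ d + 5 = 21.56 − 5·2.5901 + 5 = 13.610
ΔM = M_P − M_Q = -7.241 − (13.610) = -20.850; smaller M is more luminous → Star P.
L ratio = 10^(0.4 |ΔM|) = 10^8.340 = 2.189×10^8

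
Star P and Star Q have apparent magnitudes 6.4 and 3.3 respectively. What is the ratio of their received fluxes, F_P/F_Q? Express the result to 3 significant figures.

F_P/F_Q ≈ 0.0575

Δm = 6.4 − (3.3) = 3.1
Flux ratio = 10^(−0.4 Δm) = 10^(−0.4 × 3.1) = 10^-1.240 = 0.05754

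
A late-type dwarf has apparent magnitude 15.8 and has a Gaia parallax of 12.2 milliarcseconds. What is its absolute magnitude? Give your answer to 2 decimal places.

M ≈ 11.23

p = 12.2 mas = 0.0122″ → d = 1/p = 81.97 pc
5 log₁₀(d/10 pc) = 5 log₁₀(81.97) − 5 = 4.568
M = m − 5 log₁₀(d/10) = 15.8 − 4.568 = 11.232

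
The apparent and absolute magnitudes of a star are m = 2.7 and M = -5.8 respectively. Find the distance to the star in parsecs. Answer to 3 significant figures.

μ = m − M = 8.500
m − M = 5 log₁₀ d − 5
log₁₀ d = (m − M)/5 + 1 = 2.7000
d = 10^2.7000 = 501.2 pc

d ≈ 501 pc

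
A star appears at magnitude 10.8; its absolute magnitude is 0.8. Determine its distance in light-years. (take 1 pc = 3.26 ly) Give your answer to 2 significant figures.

d ≈ 3300 ly

μ = m − M = 10.000
m − M = 5 log₁₀ d − 5
log₁₀ d = (m − M)/5 + 1 = 3.0000
d = 10^3.0000 = 1000 pc
= 3260 ly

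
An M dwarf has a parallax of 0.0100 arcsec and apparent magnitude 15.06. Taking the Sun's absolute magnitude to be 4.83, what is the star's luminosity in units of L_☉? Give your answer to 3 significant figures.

d = 1/p = 1/0.0100″ = 100.0 pc
M = m − 5 log₁₀ d + 5 = 15.06 − 5·2.0000 + 5 = 10.060
M − M_☉ = 10.060 − 4.83 = 5.230
L/L_☉ = 10^(−0.4 × 5.230) = 8.091×10^-3

L/L_☉ ≈ 8.09×10^-3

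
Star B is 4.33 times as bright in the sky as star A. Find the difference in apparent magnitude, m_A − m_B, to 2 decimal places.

Pogson: Δm = −2.5 log₁₀(ratio) = −2.5 log₁₀(4.33) = −2.5 × 0.6365 = -1.591
Star B is brighter so has the smaller magnitude: m_A − m_B is positive.

m_A − m_B ≈ 1.59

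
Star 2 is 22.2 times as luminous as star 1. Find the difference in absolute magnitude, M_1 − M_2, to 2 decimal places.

Pogson: ΔM = −2.5 log₁₀(ratio) = −2.5 log₁₀(22.2) = −2.5 × 1.3464 = -3.366
Star 2 is brighter so has the smaller magnitude: M_1 − M_2 is positive.

M_1 − M_2 ≈ 3.37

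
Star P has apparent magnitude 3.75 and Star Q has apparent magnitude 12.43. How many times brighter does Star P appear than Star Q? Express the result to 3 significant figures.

Magnitude difference = -8.68
Flux ratio = 10^(−0.4 Δm) = 10^(−0.4 × -8.68) = 10^3.472 = 2965

2960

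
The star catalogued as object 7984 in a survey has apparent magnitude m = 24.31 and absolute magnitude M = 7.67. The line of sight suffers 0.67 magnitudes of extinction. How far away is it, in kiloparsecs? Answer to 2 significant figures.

m − M = 5 log₁₀(d/10 pc) + A  ⇒  24.31 − (7.67) − 0.67 = 5 log₁₀(d/10)
15.970 = 5 log₁₀(d/10)
log₁₀ d = (m − M − A)/5 + 1 = 4.1940
d = 10^4.1940 = 15630 pc
= 15.63 kpc

d ≈ 16 kpc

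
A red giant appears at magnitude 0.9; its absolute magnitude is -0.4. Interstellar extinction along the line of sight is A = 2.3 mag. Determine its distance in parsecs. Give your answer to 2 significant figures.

m − M = 5 log₁₀(d/10 pc) + A  ⇒  0.9 − (-0.4) − 2.3 = 5 log₁₀(d/10)
-1.000 = 5 log₁₀(d/10)
log₁₀ d = (m − M − A)/5 + 1 = 0.8000
d = 10^0.8000 = 6.310 pc

d ≈ 6.3 pc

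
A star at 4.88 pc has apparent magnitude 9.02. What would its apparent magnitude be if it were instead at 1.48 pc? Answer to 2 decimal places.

Flux ∝ 1/d², so Δm = 5 log₁₀(d₂/d₁) = 5 log₁₀(1.48/4.88) = -2.591
m₂ = m₁ + Δm = 9.02 + (-2.591) = 6.429

m ≈ 6.43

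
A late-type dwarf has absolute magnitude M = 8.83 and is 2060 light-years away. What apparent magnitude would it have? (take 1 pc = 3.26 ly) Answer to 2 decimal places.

m ≈ 17.83

d = 2060 ly / 3.26 = 631.9 pc
m = M + 5 log₁₀ d − 5 = 8.83 + 5·2.8006 − 5 = 17.833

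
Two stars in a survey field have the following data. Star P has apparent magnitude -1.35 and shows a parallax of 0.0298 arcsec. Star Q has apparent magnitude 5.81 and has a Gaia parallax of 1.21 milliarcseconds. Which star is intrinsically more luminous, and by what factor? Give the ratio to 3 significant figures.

Star P is more luminous, by a factor of 1.21.

Star P: d = 1/p = 1/0.0298″ = 33.56 pc
Star P: M = m − 5 log₁₀ d + 5 = -1.35 − 5·1.5258 + 5 = -3.979
Star Q: p = 1.21 mas = 1.21×10^-3″ → d = 1/p = 826.4 pc
Star Q: M = m − 5 log₁₀ d + 5 = 5.81 − 5·2.9172 + 5 = -3.776
ΔM = M_P − M_Q = -3.979 − (-3.776) = -0.203; smaller M is more luminous → Star P.
L ratio = 10^(0.4 |ΔM|) = 10^0.081 = 1.205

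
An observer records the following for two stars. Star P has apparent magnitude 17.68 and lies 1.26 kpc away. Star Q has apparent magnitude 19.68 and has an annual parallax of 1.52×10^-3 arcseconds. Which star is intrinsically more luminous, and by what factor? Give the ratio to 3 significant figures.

Star P: d = 1.26 kpc = 1260 pc
Star P: M = m − 5 log₁₀ d + 5 = 17.68 − 5·3.1004 + 5 = 7.178
Star Q: d = 1/p = 1/1.52×10^-3″ = 657.9 pc
Star Q: M = m − 5 log₁₀ d + 5 = 19.68 − 5·2.8182 + 5 = 10.589
ΔM = M_P − M_Q = 7.178 − (10.589) = -3.411; smaller M is more luminous → Star P.
L ratio = 10^(0.4 |ΔM|) = 10^1.364 = 23.14

Star P is more luminous, by a factor of 23.1.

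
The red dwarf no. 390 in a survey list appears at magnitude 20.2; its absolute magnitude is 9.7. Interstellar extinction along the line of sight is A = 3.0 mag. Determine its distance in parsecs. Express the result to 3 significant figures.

d ≈ 316 pc

m − M = 5 log₁₀(d/10 pc) + A  ⇒  20.2 − (9.7) − 3.0 = 5 log₁₀(d/10)
7.500 = 5 log₁₀(d/10)
log₁₀ d = (m − M − A)/5 + 1 = 2.5000
d = 10^2.5000 = 316.2 pc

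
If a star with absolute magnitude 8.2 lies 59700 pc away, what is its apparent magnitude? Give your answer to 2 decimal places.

m ≈ 27.08

m = M + 5 log₁₀ d − 5 = 8.2 + 5·4.7760 − 5 = 27.080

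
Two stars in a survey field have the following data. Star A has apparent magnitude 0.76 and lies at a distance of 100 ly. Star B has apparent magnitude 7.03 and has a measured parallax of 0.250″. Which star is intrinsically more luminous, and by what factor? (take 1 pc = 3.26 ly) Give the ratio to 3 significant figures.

Star A is more luminous, by a factor of 18900.

Star A: d = 100 ly / 3.26 = 30.67 pc
Star A: M = m − 5 log₁₀ d + 5 = 0.76 − 5·1.4868 + 5 = -1.674
Star B: d = 1/p = 1/0.250″ = 4.000 pc
Star B: M = m − 5 log₁₀ d + 5 = 7.03 − 5·0.6021 + 5 = 9.020
ΔM = M_A − M_B = -1.674 − (9.020) = -10.694; smaller M is more luminous → Star A.
L ratio = 10^(0.4 |ΔM|) = 10^4.277 = 18940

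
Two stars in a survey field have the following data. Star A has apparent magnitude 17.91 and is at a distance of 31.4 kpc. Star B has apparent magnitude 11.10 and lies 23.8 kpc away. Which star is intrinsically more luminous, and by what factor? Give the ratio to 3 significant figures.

Star A: d = 31.4 kpc = 31400 pc
Star A: M = m − 5 log₁₀ d + 5 = 17.91 − 5·4.4969 + 5 = 0.425
Star B: d = 23.8 kpc = 23800 pc
Star B: M = m − 5 log₁₀ d + 5 = 11.10 − 5·4.3766 + 5 = -5.783
ΔM = M_A − M_B = 0.425 − (-5.783) = 6.208; smaller M is more luminous → Star B.
L ratio = 10^(0.4 |ΔM|) = 10^2.483 = 304.3

Star B is more luminous, by a factor of 304.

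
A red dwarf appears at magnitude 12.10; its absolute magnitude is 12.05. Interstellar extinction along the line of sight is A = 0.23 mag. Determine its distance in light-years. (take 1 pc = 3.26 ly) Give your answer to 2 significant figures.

d ≈ 30 ly

m − M = 5 log₁₀(d/10 pc) + A  ⇒  12.10 − (12.05) − 0.23 = 5 log₁₀(d/10)
-0.180 = 5 log₁₀(d/10)
log₁₀ d = (m − M − A)/5 + 1 = 0.9640
d = 10^0.9640 = 9.204 pc
= 30.01 ly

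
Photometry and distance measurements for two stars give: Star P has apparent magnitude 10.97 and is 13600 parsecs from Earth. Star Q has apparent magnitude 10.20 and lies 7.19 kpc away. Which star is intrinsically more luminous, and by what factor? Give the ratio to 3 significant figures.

Star P: M = m − 5 log₁₀ d + 5 = 10.97 − 5·4.1335 + 5 = -4.698
Star Q: d = 7.19 kpc = 7190 pc
Star Q: M = m − 5 log₁₀ d + 5 = 10.20 − 5·3.8567 + 5 = -4.084
ΔM = M_P − M_Q = -4.698 − (-4.084) = -0.614; smaller M is more luminous → Star P.
L ratio = 10^(0.4 |ΔM|) = 10^0.246 = 1.760

Star P is more luminous, by a factor of 1.76.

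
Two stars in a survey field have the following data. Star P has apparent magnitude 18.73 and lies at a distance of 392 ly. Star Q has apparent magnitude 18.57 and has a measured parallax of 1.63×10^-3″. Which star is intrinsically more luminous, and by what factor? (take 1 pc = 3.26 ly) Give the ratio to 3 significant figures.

Star P: d = 392 ly / 3.26 = 120.2 pc
Star P: M = m − 5 log₁₀ d + 5 = 18.73 − 5·2.0801 + 5 = 13.330
Star Q: d = 1/p = 1/1.63×10^-3″ = 613.5 pc
Star Q: M = m − 5 log₁₀ d + 5 = 18.57 − 5·2.7878 + 5 = 9.631
ΔM = M_P − M_Q = 13.330 − (9.631) = 3.699; smaller M is more luminous → Star Q.
L ratio = 10^(0.4 |ΔM|) = 10^1.479 = 30.16

Star Q is more luminous, by a factor of 30.2.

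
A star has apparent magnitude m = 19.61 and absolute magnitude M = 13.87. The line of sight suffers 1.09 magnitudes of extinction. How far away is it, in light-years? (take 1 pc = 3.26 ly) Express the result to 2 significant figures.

d ≈ 280 ly

m − M = 5 log₁₀(d/10 pc) + A  ⇒  19.61 − (13.87) − 1.09 = 5 log₁₀(d/10)
4.650 = 5 log₁₀(d/10)
log₁₀ d = (m − M − A)/5 + 1 = 1.9300
d = 10^1.9300 = 85.11 pc
= 277.5 ly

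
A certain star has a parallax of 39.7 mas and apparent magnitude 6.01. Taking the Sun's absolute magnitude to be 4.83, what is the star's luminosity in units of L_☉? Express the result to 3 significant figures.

d = 1/p = 1000/39.7 mas = 25.19 pc
M = m − 5 log₁₀ d + 5 = 6.01 − 5·1.4012 + 5 = 4.004
M − M_☉ = 4.004 − 4.83 = -0.826
L/L_☉ = 10^(−0.4 × -0.826) = 2.140

L/L_☉ ≈ 2.14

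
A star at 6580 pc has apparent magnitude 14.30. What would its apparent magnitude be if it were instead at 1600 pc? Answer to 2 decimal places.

m ≈ 11.23

Flux ∝ 1/d², so Δm = 5 log₁₀(d₂/d₁) = 5 log₁₀(1600/6580) = -3.071
m₂ = m₁ + Δm = 14.30 + (-3.071) = 11.229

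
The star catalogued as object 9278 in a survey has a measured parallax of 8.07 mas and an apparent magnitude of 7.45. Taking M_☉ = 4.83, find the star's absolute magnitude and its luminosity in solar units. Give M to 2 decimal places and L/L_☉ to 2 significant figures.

M ≈ 1.98; L/L_☉ ≈ 14

d = 1/p = 1000/8.07 mas = 123.9 pc
M = m − 5 log₁₀ d + 5 = 7.45 − 5·2.0931 + 5 = 1.984
M − M_☉ = 1.984 − 4.83 = -2.846
L/L_☉ = 10^(−0.4 × -2.846) = 13.75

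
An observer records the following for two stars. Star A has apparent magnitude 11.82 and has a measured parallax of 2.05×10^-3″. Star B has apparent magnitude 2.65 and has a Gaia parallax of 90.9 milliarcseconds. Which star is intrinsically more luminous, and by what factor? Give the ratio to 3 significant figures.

Star B is more luminous, by a factor of 2.37.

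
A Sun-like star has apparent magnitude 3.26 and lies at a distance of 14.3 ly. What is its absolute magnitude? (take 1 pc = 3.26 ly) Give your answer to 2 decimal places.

d = 14.3 ly / 3.26 = 4.387 pc
5 log₁₀(d/10 pc) = 5 log₁₀(4.387) − 5 = -1.789
M = m − 5 log₁₀(d/10) = 3.26 + 1.789 = 5.049

M ≈ 5.05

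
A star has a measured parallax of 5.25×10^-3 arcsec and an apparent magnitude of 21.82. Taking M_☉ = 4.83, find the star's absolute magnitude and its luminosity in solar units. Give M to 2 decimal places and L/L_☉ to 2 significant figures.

M ≈ 15.42; L/L_☉ ≈ 5.8×10^-5

d = 1/p = 1/5.25×10^-3″ = 190.5 pc
M = m − 5 log₁₀ d + 5 = 21.82 − 5·2.2798 + 5 = 15.421
M − M_☉ = 15.421 − 4.83 = 10.591
L/L_☉ = 10^(−0.4 × 10.591) = 5.803×10^-5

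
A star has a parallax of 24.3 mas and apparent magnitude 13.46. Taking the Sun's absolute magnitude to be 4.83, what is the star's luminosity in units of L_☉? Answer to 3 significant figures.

L/L_☉ ≈ 5.98×10^-3

d = 1/p = 1000/24.3 mas = 41.15 pc
M = m − 5 log₁₀ d + 5 = 13.46 − 5·1.6144 + 5 = 10.388
M − M_☉ = 10.388 − 4.83 = 5.558
L/L_☉ = 10^(−0.4 × 5.558) = 5.981×10^-3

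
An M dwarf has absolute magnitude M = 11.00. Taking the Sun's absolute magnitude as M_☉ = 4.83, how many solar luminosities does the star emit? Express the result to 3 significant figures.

M − M_☉ = 11.00 − 4.83 = 6.170
L/L_☉ = 10^(−0.4 (M − M_☉)) = 10^-2.468 = 3.404×10^-3

L/L_☉ ≈ 3.40×10^-3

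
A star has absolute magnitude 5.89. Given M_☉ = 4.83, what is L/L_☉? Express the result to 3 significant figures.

M − M_☉ = 5.89 − 4.83 = 1.060
L/L_☉ = 10^(−0.4 (M − M_☉)) = 10^-0.424 = 0.3767

L/L_☉ ≈ 0.377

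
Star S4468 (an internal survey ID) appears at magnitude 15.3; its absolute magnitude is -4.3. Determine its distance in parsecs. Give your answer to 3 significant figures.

d ≈ 83200 pc

Distance modulus: m − M = 15.3 − (-4.3) = 19.600
m − M = 5 log₁₀ d − 5
log₁₀ d = (m − M)/5 + 1 = 4.9200
d = 10^4.9200 = 83180 pc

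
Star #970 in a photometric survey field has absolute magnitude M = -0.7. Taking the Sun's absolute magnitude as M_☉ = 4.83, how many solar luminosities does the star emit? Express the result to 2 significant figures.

M − M_☉ = -0.7 − 4.83 = -5.530
L/L_☉ = 10^(−0.4 (M − M_☉)) = 10^2.212 = 162.9

L/L_☉ ≈ 160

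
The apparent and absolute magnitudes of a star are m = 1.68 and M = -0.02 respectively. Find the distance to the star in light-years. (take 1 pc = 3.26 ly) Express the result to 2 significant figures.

d ≈ 71 ly

μ = m − M = 1.700
m − M = 5 log₁₀ d − 5
log₁₀ d = (m − M)/5 + 1 = 1.3400
d = 10^1.3400 = 21.88 pc
= 71.32 ly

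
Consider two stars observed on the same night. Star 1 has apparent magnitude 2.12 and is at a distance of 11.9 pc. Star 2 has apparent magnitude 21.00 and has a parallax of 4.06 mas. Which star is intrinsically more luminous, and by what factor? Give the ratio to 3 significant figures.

Star 1 is more luminous, by a factor of 83200.

Star 1: M = m − 5 log₁₀ d + 5 = 2.12 − 5·1.0755 + 5 = 1.742
Star 2: p = 4.06 mas = 4.06×10^-3″ → d = 1/p = 246.3 pc
Star 2: M = m − 5 log₁₀ d + 5 = 21.00 − 5·2.3915 + 5 = 14.043
ΔM = M_1 − M_2 = 1.742 − (14.043) = -12.300; smaller M is more luminous → Star 1.
L ratio = 10^(0.4 |ΔM|) = 10^4.920 = 83200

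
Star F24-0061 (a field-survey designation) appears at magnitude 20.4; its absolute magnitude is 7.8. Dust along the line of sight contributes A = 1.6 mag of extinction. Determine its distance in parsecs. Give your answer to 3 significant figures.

m − M = 5 log₁₀(d/10 pc) + A  ⇒  20.4 − (7.8) − 1.6 = 5 log₁₀(d/10)
11.000 = 5 log₁₀(d/10)
log₁₀ d = (m − M − A)/5 + 1 = 3.2000
d = 10^3.2000 = 1585 pc

d ≈ 1580 pc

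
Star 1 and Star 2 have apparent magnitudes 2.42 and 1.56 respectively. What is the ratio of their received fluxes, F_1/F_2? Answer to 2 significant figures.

Δm = 2.42 − (1.56) = 0.86
Flux ratio = 10^(−0.4 Δm) = 10^(−0.4 × 0.86) = 10^-0.344 = 0.4529

F_1/F_2 ≈ 0.45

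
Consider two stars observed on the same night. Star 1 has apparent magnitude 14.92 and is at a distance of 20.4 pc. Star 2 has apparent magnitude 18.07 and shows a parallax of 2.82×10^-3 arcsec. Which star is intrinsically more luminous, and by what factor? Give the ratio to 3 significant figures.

Star 2 is more luminous, by a factor of 16.6.

Star 1: M = m − 5 log₁₀ d + 5 = 14.92 − 5·1.3096 + 5 = 13.372
Star 2: d = 1/p = 1/2.82×10^-3″ = 354.6 pc
Star 2: M = m − 5 log₁₀ d + 5 = 18.07 − 5·2.5498 + 5 = 10.321
ΔM = M_1 − M_2 = 13.372 − (10.321) = 3.051; smaller M is more luminous → Star 2.
L ratio = 10^(0.4 |ΔM|) = 10^1.220 = 16.61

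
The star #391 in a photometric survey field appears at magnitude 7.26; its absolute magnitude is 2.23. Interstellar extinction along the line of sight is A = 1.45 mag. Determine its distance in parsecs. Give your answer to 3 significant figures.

m − M = 5 log₁₀(d/10 pc) + A  ⇒  7.26 − (2.23) − 1.45 = 5 log₁₀(d/10)
3.580 = 5 log₁₀(d/10)
log₁₀ d = (m − M − A)/5 + 1 = 1.7160
d = 10^1.7160 = 52.00 pc

d ≈ 52.0 pc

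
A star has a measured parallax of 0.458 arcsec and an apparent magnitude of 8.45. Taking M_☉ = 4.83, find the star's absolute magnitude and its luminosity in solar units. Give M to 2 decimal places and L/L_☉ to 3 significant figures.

M ≈ 11.75; L/L_☉ ≈ 1.70×10^-3

d = 1/p = 1/0.458″ = 2.183 pc
M = m − 5 log₁₀ d + 5 = 8.45 − 5·0.3391 + 5 = 11.754
M − M_☉ = 11.754 − 4.83 = 6.924
L/L_☉ = 10^(−0.4 × 6.924) = 1.699×10^-3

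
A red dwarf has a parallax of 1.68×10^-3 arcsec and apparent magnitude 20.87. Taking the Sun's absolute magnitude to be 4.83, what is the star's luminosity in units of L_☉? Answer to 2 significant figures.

L/L_☉ ≈ 1.4×10^-3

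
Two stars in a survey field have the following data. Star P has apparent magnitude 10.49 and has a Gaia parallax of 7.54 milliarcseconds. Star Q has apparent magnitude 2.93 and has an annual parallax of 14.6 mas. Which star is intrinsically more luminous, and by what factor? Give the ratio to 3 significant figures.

Star P: p = 7.54 mas = 7.54×10^-3″ → d = 1/p = 132.6 pc
Star P: M = m − 5 log₁₀ d + 5 = 10.49 − 5·2.1226 + 5 = 4.877
Star Q: p = 14.6 mas = 0.0146″ → d = 1/p = 68.49 pc
Star Q: M = m − 5 log₁₀ d + 5 = 2.93 − 5·1.8356 + 5 = -1.248
ΔM = M_P − M_Q = 4.877 − (-1.248) = 6.125; smaller M is more luminous → Star Q.
L ratio = 10^(0.4 |ΔM|) = 10^2.450 = 281.9

Star Q is more luminous, by a factor of 282.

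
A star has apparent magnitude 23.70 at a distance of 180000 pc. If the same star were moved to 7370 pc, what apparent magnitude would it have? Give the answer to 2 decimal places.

m ≈ 16.76

Flux ∝ 1/d², so Δm = 5 log₁₀(d₂/d₁) = 5 log₁₀(7370/180000) = -6.939
m₂ = m₁ + Δm = 23.70 + (-6.939) = 16.761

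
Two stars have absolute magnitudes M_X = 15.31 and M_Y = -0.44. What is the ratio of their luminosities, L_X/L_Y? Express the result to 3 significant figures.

ΔM = M_X − M_Y = 15.75
L_X/L_Y = 10^(−0.4 ΔM) = 10^-6.300 = 5.012×10^-7

L_X/L_Y ≈ 5.01×10^-7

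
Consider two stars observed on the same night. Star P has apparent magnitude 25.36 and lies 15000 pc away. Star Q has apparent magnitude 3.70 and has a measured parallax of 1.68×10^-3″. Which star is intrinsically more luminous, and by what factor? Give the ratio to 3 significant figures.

Star Q is more luminous, by a factor of 726000.

Star P: M = m − 5 log₁₀ d + 5 = 25.36 − 5·4.1761 + 5 = 9.480
Star Q: d = 1/p = 1/1.68×10^-3″ = 595.2 pc
Star Q: M = m − 5 log₁₀ d + 5 = 3.70 − 5·2.7747 + 5 = -5.173
ΔM = M_P − M_Q = 9.480 − (-5.173) = 14.653; smaller M is more luminous → Star Q.
L ratio = 10^(0.4 |ΔM|) = 10^5.861 = 726400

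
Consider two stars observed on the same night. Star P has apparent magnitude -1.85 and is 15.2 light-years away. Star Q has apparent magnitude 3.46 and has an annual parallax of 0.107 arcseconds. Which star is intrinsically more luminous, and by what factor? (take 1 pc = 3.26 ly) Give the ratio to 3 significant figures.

Star P: d = 15.2 ly / 3.26 = 4.663 pc
Star P: M = m − 5 log₁₀ d + 5 = -1.85 − 5·0.6686 + 5 = -0.193
Star Q: d = 1/p = 1/0.107″ = 9.346 pc
Star Q: M = m − 5 log₁₀ d + 5 = 3.46 − 5·0.9706 + 5 = 3.607
ΔM = M_P − M_Q = -0.193 − (3.607) = -3.800; smaller M is more luminous → Star P.
L ratio = 10^(0.4 |ΔM|) = 10^1.520 = 33.11

Star P is more luminous, by a factor of 33.1.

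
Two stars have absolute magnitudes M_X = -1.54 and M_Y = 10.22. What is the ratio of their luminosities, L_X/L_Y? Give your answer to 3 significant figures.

ΔM = M_X − M_Y = -11.76
L_X/L_Y = 10^(−0.4 ΔM) = 10^4.704 = 50580

L_X/L_Y ≈ 50600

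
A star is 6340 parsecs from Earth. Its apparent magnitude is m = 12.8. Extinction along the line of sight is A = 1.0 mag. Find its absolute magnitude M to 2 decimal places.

5 log₁₀(d/10 pc) = 5 log₁₀(6340) − 5 = 14.010
M = m − 5 log₁₀(d/10) − A = 12.8 − 14.010 − 1.0 = -2.210

M ≈ -2.21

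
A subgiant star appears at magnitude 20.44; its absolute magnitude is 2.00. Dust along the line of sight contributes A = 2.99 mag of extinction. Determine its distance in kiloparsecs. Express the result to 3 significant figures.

d ≈ 12.3 kpc

m − M = 5 log₁₀(d/10 pc) + A  ⇒  20.44 − (2.00) − 2.99 = 5 log₁₀(d/10)
15.450 = 5 log₁₀(d/10)
log₁₀ d = (m − M − A)/5 + 1 = 4.0900
d = 10^4.0900 = 12300 pc
= 12.30 kpc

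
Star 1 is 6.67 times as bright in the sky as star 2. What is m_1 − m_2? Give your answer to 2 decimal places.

Pogson: Δm = −2.5 log₁₀(ratio) = −2.5 log₁₀(6.67) = −2.5 × 0.8241 = -2.060
Star 1 is brighter, so it has the smaller magnitude: the difference is negative.

m_1 − m_2 ≈ -2.06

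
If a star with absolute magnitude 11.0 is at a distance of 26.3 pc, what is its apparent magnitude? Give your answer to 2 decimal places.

m = M + 5 log₁₀ d − 5 = 11.0 + 5·1.4200 − 5 = 13.100

m ≈ 13.10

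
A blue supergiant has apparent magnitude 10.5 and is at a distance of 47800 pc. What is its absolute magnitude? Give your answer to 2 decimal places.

M ≈ -7.90

5 log₁₀(d/10 pc) = 5 log₁₀(47800) − 5 = 18.397
M = m − 5 log₁₀(d/10) = 10.5 − 18.397 = -7.897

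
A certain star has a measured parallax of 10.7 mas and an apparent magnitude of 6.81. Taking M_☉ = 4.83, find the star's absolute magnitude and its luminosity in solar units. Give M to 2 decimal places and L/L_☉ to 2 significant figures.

d = 1/p = 1000/10.7 mas = 93.46 pc
M = m − 5 log₁₀ d + 5 = 6.81 − 5·1.9706 + 5 = 1.957
M − M_☉ = 1.957 − 4.83 = -2.873
L/L_☉ = 10^(−0.4 × -2.873) = 14.10

M ≈ 1.96; L/L_☉ ≈ 14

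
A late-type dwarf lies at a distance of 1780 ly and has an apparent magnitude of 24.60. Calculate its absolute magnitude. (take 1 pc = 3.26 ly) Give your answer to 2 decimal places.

d = 1780 ly / 3.26 = 546.0 pc
5 log₁₀(d/10 pc) = 5 log₁₀(546.0) − 5 = 8.686
M = m − 5 log₁₀(d/10) = 24.60 − 8.686 = 15.914

M ≈ 15.91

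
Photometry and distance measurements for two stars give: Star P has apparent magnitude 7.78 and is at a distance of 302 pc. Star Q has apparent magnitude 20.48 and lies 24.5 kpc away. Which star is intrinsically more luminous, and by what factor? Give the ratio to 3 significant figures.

Star P: M = m − 5 log₁₀ d + 5 = 7.78 − 5·2.4800 + 5 = 0.380
Star Q: d = 24.5 kpc = 24500 pc
Star Q: M = m − 5 log₁₀ d + 5 = 20.48 − 5·4.3892 + 5 = 3.534
ΔM = M_P − M_Q = 0.380 − (3.534) = -3.154; smaller M is more luminous → Star P.
L ratio = 10^(0.4 |ΔM|) = 10^1.262 = 18.27

Star P is more luminous, by a factor of 18.3.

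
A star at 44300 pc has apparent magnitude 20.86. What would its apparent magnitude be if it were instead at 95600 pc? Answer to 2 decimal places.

Flux ∝ 1/d², so Δm = 5 log₁₀(d₂/d₁) = 5 log₁₀(95600/44300) = 1.670
m₂ = m₁ + Δm = 20.86 + (1.670) = 22.530

m ≈ 22.53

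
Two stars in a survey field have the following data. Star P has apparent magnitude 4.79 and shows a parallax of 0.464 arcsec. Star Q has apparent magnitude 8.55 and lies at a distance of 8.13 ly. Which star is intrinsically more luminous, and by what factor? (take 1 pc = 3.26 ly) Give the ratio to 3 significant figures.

Star P is more luminous, by a factor of 23.8.

Star P: d = 1/p = 1/0.464″ = 2.155 pc
Star P: M = m − 5 log₁₀ d + 5 = 4.79 − 5·0.3335 + 5 = 8.123
Star Q: d = 8.13 ly / 3.26 = 2.494 pc
Star Q: M = m − 5 log₁₀ d + 5 = 8.55 − 5·0.3969 + 5 = 11.566
ΔM = M_P − M_Q = 8.123 − (11.566) = -3.443; smaller M is more luminous → Star P.
L ratio = 10^(0.4 |ΔM|) = 10^1.377 = 23.84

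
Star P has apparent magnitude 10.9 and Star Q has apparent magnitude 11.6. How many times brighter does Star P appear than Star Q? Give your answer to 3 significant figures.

1.91

Magnitude difference = -0.7
Flux ratio = 10^(−0.4 Δm) = 10^(−0.4 × -0.7) = 10^0.280 = 1.905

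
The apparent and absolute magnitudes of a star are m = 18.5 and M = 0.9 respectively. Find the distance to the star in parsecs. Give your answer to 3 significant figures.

Distance modulus: m − M = 18.5 − (0.9) = 17.600
m − M = 5 log₁₀ d − 5
log₁₀ d = (m − M)/5 + 1 = 4.5200
d = 10^4.5200 = 33110 pc

d ≈ 33100 pc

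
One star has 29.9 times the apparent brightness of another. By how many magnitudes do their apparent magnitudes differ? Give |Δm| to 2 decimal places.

Pogson: Δm = −2.5 log₁₀(ratio) = −2.5 log₁₀(29.9) = −2.5 × 1.4757 = -3.689

|Δm| ≈ 3.69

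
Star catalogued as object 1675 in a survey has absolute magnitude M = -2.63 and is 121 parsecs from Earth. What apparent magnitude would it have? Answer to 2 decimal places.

m = M + 5 log₁₀ d − 5 = -2.63 + 5·2.0828 − 5 = 2.784

m ≈ 2.78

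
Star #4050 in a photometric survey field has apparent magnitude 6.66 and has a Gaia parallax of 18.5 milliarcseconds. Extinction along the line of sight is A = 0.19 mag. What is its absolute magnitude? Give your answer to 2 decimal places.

p = 18.5 mas = 0.0185″ → d = 1/p = 54.05 pc
5 log₁₀(d/10 pc) = 5 log₁₀(54.05) − 5 = 3.664
M = m − 5 log₁₀(d/10) − A = 6.66 − 3.664 − 0.19 = 2.806

M ≈ 2.81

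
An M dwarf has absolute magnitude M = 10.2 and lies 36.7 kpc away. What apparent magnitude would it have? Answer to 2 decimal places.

d = 36.7 kpc = 36700 pc
m = M + 5 log₁₀ d − 5 = 10.2 + 5·4.5647 − 5 = 28.023

m ≈ 28.02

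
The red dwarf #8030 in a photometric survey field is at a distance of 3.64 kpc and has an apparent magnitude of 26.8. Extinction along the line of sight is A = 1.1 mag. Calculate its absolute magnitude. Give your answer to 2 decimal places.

d = 3.64 kpc = 3640 pc
5 log₁₀(d/10 pc) = 5 log₁₀(3640) − 5 = 12.806
M = m − 5 log₁₀(d/10) − A = 26.8 − 12.806 − 1.1 = 12.894

M ≈ 12.89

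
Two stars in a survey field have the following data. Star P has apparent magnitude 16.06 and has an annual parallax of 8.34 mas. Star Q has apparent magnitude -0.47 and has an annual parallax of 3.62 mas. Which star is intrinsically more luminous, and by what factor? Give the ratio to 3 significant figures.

Star P: p = 8.34 mas = 8.34×10^-3″ → d = 1/p = 119.9 pc
Star P: M = m − 5 log₁₀ d + 5 = 16.06 − 5·2.0788 + 5 = 10.666
Star Q: p = 3.62 mas = 3.62×10^-3″ → d = 1/p = 276.2 pc
Star Q: M = m − 5 log₁₀ d + 5 = -0.47 − 5·2.4413 + 5 = -7.676
ΔM = M_P − M_Q = 10.666 − (-7.676) = 18.342; smaller M is more luminous → Star Q.
L ratio = 10^(0.4 |ΔM|) = 10^7.337 = 2.172×10^7

Star Q is more luminous, by a factor of 2.17×10^7.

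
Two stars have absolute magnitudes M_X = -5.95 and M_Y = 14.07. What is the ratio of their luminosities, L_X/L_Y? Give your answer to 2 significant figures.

L_X/L_Y ≈ 1.0×10^8

ΔM = M_X − M_Y = -20.02
L_X/L_Y = 10^(−0.4 ΔM) = 10^8.008 = 1.019×10^8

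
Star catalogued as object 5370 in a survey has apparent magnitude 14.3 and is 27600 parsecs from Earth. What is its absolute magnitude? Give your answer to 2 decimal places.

5 log₁₀(d/10 pc) = 5 log₁₀(27600) − 5 = 17.205
M = m − 5 log₁₀(d/10) = 14.3 − 17.205 = -2.905

M ≈ -2.90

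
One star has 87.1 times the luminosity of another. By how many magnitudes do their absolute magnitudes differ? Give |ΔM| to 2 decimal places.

|ΔM| ≈ 4.85

Pogson: ΔM = −2.5 log₁₀(ratio) = −2.5 log₁₀(87.1) = −2.5 × 1.9400 = -4.850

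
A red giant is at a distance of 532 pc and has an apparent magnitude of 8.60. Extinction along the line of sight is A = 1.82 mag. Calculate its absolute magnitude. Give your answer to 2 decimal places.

5 log₁₀(d/10 pc) = 5 log₁₀(532.0) − 5 = 8.630
M = m − 5 log₁₀(d/10) − A = 8.60 − 8.630 − 1.82 = -1.850

M ≈ -1.85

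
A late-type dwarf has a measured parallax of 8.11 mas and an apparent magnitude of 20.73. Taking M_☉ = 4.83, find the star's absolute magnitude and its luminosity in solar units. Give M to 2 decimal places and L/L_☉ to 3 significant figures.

M ≈ 15.28; L/L_☉ ≈ 6.64×10^-5

d = 1/p = 1000/8.11 mas = 123.3 pc
M = m − 5 log₁₀ d + 5 = 20.73 − 5·2.0910 + 5 = 15.275
M − M_☉ = 15.275 − 4.83 = 10.445
L/L_☉ = 10^(−0.4 × 10.445) = 6.637×10^-5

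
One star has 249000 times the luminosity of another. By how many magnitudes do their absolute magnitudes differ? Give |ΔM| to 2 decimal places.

Pogson: ΔM = −2.5 log₁₀(ratio) = −2.5 log₁₀(249000) = −2.5 × 5.3962 = -13.490

|ΔM| ≈ 13.49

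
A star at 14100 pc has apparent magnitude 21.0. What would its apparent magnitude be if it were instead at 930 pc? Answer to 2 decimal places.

m ≈ 15.10

Flux ∝ 1/d², so Δm = 5 log₁₀(d₂/d₁) = 5 log₁₀(930/14100) = -5.904
m₂ = m₁ + Δm = 21.0 + (-5.904) = 15.096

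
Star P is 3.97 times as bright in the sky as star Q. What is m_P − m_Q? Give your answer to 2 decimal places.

m_P − m_Q ≈ -1.50

Pogson: Δm = −2.5 log₁₀(ratio) = −2.5 log₁₀(3.97) = −2.5 × 0.5988 = -1.497
Star P is brighter, so it has the smaller magnitude: the difference is negative.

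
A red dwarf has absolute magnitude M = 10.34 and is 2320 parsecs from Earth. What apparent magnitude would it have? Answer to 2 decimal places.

m ≈ 22.17

m = M + 5 log₁₀ d − 5 = 10.34 + 5·3.3655 − 5 = 22.167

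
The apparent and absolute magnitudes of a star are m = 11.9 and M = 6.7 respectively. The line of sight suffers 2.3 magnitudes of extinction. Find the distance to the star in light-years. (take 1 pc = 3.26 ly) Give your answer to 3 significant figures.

m − M = 5 log₁₀(d/10 pc) + A  ⇒  11.9 − (6.7) − 2.3 = 5 log₁₀(d/10)
2.900 = 5 log₁₀(d/10)
log₁₀ d = (m − M − A)/5 + 1 = 1.5800
d = 10^1.5800 = 38.02 pc
= 123.9 ly

d ≈ 124 ly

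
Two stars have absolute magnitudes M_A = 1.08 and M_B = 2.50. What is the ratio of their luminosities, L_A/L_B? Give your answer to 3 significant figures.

L_A/L_B ≈ 3.70

ΔM = M_A − M_B = -1.42
L_A/L_B = 10^(−0.4 ΔM) = 10^0.568 = 3.698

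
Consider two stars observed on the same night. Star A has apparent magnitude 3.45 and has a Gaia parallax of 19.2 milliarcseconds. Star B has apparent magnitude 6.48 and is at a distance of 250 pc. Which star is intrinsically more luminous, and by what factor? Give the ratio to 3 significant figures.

Star A: p = 19.2 mas = 0.0192″ → d = 1/p = 52.08 pc
Star A: M = m − 5 log₁₀ d + 5 = 3.45 − 5·1.7167 + 5 = -0.133
Star B: M = m − 5 log₁₀ d + 5 = 6.48 − 5·2.3979 + 5 = -0.510
ΔM = M_A − M_B = -0.133 − (-0.510) = 0.376; smaller M is more luminous → Star B.
L ratio = 10^(0.4 |ΔM|) = 10^0.150 = 1.414

Star B is more luminous, by a factor of 1.41.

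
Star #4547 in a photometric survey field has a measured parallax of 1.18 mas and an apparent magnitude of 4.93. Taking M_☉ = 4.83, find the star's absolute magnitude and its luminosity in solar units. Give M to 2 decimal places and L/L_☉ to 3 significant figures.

M ≈ -4.71; L/L_☉ ≈ 6550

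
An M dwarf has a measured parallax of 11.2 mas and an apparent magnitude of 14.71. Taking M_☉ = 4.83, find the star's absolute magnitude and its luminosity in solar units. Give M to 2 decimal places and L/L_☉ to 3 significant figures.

M ≈ 9.96; L/L_☉ ≈ 8.90×10^-3

d = 1/p = 1000/11.2 mas = 89.29 pc
M = m − 5 log₁₀ d + 5 = 14.71 − 5·1.9508 + 5 = 9.956
M − M_☉ = 9.956 − 4.83 = 5.126
L/L_☉ = 10^(−0.4 × 5.126) = 8.904×10^-3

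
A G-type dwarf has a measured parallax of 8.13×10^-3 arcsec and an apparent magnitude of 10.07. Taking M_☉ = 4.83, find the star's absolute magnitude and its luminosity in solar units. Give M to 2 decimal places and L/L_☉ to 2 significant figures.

M ≈ 4.62; L/L_☉ ≈ 1.2

d = 1/p = 1/8.13×10^-3″ = 123.0 pc
M = m − 5 log₁₀ d + 5 = 10.07 − 5·2.0899 + 5 = 4.620
M − M_☉ = 4.620 − 4.83 = -0.210
L/L_☉ = 10^(−0.4 × -0.210) = 1.213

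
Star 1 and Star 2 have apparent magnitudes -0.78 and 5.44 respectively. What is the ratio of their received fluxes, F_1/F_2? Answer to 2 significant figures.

F_1/F_2 ≈ 310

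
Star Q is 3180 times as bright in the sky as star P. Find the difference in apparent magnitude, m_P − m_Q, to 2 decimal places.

m_P − m_Q ≈ 8.76

Pogson: Δm = −2.5 log₁₀(ratio) = −2.5 log₁₀(3180) = −2.5 × 3.5024 = -8.756
Star Q is brighter so has the smaller magnitude: m_P − m_Q is positive.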